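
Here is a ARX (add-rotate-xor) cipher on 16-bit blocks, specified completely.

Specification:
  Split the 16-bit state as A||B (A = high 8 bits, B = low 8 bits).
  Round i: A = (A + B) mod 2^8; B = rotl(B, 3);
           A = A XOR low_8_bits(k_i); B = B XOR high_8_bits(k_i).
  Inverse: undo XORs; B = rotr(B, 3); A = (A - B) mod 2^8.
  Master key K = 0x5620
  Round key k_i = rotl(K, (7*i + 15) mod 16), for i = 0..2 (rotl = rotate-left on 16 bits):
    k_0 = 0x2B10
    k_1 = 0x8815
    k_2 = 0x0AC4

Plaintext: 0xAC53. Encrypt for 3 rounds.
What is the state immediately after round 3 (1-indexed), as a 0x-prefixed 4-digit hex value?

s_0 = plaintext = 0xAC53
s_1 = Round(s_0, k_0) = 0xEFB1
s_2 = Round(s_1, k_1) = 0xB505
s_3 = Round(s_2, k_2) = 0x7E22

0x7E22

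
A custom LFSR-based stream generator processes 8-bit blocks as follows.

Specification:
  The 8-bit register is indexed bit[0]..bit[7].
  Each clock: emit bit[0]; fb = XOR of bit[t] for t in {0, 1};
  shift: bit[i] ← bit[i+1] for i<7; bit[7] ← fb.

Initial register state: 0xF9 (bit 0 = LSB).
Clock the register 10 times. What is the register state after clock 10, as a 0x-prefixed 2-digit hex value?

0xC1

reg_0 = 0xF9
clock 1: out=1, reg = 0xFC
clock 2: out=0, reg = 0x7E
clock 3: out=0, reg = 0xBF
clock 4: out=1, reg = 0x5F
clock 5: out=1, reg = 0x2F
clock 6: out=1, reg = 0x17
clock 7: out=1, reg = 0x0B
clock 8: out=1, reg = 0x05
clock 9: out=1, reg = 0x82
clock 10: out=0, reg = 0xC1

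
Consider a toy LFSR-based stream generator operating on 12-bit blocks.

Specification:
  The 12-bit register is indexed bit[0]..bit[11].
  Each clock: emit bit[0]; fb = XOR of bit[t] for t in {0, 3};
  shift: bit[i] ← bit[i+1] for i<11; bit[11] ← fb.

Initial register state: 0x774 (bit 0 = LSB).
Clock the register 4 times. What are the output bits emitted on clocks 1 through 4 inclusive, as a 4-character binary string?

0010

reg_0 = 0x774
clock 1: out=0, reg = 0x3BA
clock 2: out=0, reg = 0x9DD
clock 3: out=1, reg = 0x4EE
clock 4: out=0, reg = 0xA77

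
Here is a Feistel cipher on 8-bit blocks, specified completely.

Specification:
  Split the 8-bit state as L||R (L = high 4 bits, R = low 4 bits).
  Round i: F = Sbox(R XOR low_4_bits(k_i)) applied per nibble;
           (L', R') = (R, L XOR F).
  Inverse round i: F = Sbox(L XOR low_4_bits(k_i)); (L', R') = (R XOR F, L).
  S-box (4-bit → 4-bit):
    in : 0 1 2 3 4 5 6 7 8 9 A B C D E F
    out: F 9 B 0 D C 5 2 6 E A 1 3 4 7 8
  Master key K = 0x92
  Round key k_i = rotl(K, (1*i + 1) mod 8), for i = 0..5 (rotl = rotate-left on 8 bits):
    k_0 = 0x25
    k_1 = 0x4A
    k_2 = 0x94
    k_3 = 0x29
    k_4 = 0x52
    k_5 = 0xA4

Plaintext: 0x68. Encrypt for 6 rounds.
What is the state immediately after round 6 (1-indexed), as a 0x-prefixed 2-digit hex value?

0x48

s_0 = plaintext = 0x68
s_1 = Round(s_0, k_0) = 0x82
s_2 = Round(s_1, k_1) = 0x2E
s_3 = Round(s_2, k_2) = 0xE8
s_4 = Round(s_3, k_3) = 0x87
s_5 = Round(s_4, k_4) = 0x74
s_6 = Round(s_5, k_5) = 0x48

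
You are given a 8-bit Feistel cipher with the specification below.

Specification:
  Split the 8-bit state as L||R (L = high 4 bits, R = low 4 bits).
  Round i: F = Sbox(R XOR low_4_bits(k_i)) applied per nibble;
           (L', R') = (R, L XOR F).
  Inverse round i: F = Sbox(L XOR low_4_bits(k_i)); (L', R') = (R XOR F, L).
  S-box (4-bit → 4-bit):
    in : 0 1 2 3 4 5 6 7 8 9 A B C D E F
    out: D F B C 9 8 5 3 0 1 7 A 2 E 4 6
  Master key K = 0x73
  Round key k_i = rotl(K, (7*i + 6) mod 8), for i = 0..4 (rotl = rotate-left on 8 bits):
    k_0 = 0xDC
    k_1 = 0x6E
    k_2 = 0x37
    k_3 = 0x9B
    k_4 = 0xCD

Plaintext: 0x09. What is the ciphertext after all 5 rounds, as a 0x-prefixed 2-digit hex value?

0xDF

s_0 = plaintext = 0x09
s_1 = Round(s_0, k_0) = 0x98
s_2 = Round(s_1, k_1) = 0x8C
s_3 = Round(s_2, k_2) = 0xC2
s_4 = Round(s_3, k_3) = 0x2D
s_5 = Round(s_4, k_4) = 0xDF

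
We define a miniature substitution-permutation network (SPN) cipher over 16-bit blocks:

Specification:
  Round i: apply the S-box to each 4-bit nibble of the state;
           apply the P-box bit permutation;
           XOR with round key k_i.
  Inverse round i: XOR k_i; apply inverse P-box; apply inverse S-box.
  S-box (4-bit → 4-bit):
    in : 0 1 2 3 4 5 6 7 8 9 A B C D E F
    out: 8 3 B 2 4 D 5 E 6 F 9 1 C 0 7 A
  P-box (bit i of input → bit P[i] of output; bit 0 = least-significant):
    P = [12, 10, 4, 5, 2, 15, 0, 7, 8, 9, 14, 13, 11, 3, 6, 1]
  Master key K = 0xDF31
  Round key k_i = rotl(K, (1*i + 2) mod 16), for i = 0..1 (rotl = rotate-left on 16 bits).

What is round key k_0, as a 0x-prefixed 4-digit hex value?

K = 0xDF31
k_0 = rotl(K, (1*0+2) mod 16) = rotl(K, 2) = 0x7CC7

0x7CC7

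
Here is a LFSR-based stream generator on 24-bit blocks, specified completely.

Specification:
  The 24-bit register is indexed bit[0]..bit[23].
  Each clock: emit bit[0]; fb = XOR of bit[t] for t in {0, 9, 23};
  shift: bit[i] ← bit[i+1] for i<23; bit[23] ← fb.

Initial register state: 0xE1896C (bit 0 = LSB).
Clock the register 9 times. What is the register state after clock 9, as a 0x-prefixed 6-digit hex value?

0xB3F0C4

reg_0 = 0xE1896C
clock 1: out=0, reg = 0xF0C4B6
clock 2: out=0, reg = 0xF8625B
clock 3: out=1, reg = 0xFC312D
clock 4: out=1, reg = 0x7E1896
clock 5: out=0, reg = 0x3F0C4B
clock 6: out=1, reg = 0x9F8625
clock 7: out=1, reg = 0xCFC312
clock 8: out=0, reg = 0x67E189
clock 9: out=1, reg = 0xB3F0C4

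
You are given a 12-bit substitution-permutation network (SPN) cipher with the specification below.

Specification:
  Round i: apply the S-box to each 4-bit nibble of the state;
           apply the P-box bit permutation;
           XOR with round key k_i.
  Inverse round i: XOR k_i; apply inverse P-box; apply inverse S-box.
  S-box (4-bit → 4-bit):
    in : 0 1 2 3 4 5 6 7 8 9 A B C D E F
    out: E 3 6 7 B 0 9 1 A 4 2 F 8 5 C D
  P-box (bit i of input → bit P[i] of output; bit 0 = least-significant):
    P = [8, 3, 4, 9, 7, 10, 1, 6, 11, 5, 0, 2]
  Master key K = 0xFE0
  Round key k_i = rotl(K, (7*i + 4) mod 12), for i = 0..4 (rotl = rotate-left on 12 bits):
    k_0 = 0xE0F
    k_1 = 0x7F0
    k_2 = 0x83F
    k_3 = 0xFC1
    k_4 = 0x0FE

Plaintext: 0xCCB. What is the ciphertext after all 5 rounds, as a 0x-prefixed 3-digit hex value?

0xDED

s_0 = plaintext = 0xCCB
s_1 = Round(s_0, k_0) = 0xD53
s_2 = Round(s_1, k_1) = 0xEE9
s_3 = Round(s_2, k_2) = 0x868
s_4 = Round(s_3, k_3) = 0xD2D
s_5 = Round(s_4, k_4) = 0xDED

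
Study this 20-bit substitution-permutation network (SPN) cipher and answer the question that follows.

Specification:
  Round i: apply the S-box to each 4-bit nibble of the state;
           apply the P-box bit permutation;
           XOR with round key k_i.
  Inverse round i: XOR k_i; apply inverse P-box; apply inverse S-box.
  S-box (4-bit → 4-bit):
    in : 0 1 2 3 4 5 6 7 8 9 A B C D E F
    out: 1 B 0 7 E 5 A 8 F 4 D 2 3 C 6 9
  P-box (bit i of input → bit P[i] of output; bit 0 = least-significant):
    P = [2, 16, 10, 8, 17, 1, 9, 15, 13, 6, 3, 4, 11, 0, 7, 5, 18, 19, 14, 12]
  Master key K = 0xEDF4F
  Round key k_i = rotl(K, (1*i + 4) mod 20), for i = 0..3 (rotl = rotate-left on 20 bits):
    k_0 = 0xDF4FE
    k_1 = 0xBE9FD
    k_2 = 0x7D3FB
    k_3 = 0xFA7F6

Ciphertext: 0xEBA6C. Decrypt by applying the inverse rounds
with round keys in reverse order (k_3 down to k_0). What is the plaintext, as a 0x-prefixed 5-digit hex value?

0x0F339

s_0 = ciphertext = 0xEBA6C
s_1 = InvRound(s_0, k_3) = 0x75DB4
s_2 = InvRound(s_1, k_2) = 0x2CE45
s_3 = InvRound(s_2, k_1) = 0xBDA94
s_4 = InvRound(s_3, k_0) = 0x0F339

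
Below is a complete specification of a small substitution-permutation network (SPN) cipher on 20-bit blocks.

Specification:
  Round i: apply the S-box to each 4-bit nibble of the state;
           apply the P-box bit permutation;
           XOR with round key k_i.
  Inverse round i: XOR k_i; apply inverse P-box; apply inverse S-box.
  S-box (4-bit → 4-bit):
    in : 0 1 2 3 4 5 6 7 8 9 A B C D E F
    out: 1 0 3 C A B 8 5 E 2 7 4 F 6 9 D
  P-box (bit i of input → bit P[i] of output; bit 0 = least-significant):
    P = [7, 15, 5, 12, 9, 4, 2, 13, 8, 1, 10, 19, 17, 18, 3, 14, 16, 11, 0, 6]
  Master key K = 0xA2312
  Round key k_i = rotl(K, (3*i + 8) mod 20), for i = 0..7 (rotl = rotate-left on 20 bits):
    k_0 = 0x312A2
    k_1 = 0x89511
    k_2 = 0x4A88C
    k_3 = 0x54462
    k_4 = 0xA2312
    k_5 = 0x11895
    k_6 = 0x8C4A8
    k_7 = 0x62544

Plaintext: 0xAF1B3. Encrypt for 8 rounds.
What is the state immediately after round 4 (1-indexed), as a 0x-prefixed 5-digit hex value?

0xFA026

s_0 = plaintext = 0xAF1B3
s_1 = Round(s_0, k_0) = 0x04A8F
s_2 = Round(s_1, k_1) = 0xDE0A7
s_3 = Round(s_2, k_2) = 0x6E339
s_4 = Round(s_3, k_3) = 0xFA026
s_5 = Round(s_4, k_4) = 0xD304B
s_6 = Round(s_5, k_5) = 0x171AC
s_7 = Round(s_6, k_6) = 0xA5614
s_8 = Round(s_7, k_7) = 0x9FD45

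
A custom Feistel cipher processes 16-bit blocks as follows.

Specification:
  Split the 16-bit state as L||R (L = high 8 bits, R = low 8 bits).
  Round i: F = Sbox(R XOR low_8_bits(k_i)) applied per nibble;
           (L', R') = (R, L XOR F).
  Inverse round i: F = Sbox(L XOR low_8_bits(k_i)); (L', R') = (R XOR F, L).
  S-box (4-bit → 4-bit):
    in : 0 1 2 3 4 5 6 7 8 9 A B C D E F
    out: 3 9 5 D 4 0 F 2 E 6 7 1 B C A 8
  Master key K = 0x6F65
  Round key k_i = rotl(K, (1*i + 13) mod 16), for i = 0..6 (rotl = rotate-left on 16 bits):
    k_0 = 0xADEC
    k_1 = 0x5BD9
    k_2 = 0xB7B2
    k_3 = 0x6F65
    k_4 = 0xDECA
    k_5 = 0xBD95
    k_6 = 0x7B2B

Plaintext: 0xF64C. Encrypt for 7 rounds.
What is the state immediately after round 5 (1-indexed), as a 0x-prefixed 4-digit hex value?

s_0 = plaintext = 0xF64C
s_1 = Round(s_0, k_0) = 0x4C85
s_2 = Round(s_1, k_1) = 0x8547
s_3 = Round(s_2, k_2) = 0x4705
s_4 = Round(s_3, k_3) = 0x05B4
s_5 = Round(s_4, k_4) = 0xB42F
s_6 = Round(s_5, k_5) = 0x2FA3
s_7 = Round(s_6, k_6) = 0xA3C1

0xB42F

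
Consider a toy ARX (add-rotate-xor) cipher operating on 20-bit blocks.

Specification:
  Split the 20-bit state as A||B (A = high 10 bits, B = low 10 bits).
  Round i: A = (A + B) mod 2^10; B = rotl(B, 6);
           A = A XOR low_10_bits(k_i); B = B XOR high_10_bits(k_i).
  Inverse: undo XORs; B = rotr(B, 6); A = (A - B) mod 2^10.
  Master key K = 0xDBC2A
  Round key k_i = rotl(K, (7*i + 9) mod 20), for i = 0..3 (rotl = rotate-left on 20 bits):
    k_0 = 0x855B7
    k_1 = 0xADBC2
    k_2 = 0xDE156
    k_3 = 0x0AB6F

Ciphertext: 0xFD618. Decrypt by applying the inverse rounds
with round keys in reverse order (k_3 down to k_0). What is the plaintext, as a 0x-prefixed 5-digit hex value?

s_0 = ciphertext = 0xFD618
s_1 = InvRound(s_0, k_3) = 0x5CB28
s_2 = InvRound(s_1, k_2) = 0xC8D01
s_3 = InvRound(s_2, k_1) = 0x58F7E
s_4 = InvRound(s_3, k_0) = 0x87EB5

0x87EB5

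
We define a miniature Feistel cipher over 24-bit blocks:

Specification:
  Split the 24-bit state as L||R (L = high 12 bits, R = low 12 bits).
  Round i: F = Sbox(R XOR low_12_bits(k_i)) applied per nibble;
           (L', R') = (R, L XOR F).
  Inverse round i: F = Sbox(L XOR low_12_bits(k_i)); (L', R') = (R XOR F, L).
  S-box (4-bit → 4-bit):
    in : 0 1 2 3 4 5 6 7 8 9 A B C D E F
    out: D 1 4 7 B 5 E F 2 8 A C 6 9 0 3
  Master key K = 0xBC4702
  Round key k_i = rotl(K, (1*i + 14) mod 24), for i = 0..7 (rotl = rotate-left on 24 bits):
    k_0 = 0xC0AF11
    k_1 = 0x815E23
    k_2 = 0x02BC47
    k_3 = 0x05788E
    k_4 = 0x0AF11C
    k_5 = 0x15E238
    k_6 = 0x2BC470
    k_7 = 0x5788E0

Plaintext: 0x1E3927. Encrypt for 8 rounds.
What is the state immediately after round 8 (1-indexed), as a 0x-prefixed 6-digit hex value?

s_0 = plaintext = 0x1E3927
s_1 = Round(s_0, k_0) = 0x927F9D
s_2 = Round(s_1, k_1) = 0xF9D8E7
s_3 = Round(s_2, k_2) = 0x8E7430
s_4 = Round(s_3, k_3) = 0x430E27
s_5 = Round(s_4, k_4) = 0xE2774C
s_6 = Round(s_5, k_5) = 0x74CBDC
s_7 = Round(s_6, k_6) = 0xBDC4EA
s_8 = Round(s_7, k_7) = 0x4EAD06

0x4EAD06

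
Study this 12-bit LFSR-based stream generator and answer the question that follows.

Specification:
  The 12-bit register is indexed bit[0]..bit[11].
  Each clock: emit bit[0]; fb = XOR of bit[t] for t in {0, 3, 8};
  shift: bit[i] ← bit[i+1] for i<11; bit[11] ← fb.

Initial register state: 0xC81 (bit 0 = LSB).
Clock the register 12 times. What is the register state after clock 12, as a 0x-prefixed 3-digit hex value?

0xBCD

reg_0 = 0xC81
clock 1: out=1, reg = 0xE40
clock 2: out=0, reg = 0x720
clock 3: out=0, reg = 0xB90
clock 4: out=0, reg = 0xDC8
clock 5: out=0, reg = 0x6E4
clock 6: out=0, reg = 0x372
clock 7: out=0, reg = 0x9B9
clock 8: out=1, reg = 0xCDC
clock 9: out=0, reg = 0xE6E
clock 10: out=0, reg = 0xF37
clock 11: out=1, reg = 0x79B
clock 12: out=1, reg = 0xBCD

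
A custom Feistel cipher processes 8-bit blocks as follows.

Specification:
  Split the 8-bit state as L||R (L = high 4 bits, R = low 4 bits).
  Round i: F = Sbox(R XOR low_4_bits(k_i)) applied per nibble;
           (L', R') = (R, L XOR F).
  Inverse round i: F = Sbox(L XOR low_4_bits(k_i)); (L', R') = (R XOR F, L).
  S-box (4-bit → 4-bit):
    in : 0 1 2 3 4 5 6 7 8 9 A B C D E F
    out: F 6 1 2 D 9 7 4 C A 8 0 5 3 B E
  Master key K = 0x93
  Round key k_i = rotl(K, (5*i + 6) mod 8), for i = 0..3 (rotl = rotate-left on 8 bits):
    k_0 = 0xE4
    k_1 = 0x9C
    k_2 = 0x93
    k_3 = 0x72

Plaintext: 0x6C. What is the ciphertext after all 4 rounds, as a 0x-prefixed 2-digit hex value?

0x66

s_0 = plaintext = 0x6C
s_1 = Round(s_0, k_0) = 0xCA
s_2 = Round(s_1, k_1) = 0xAB
s_3 = Round(s_2, k_2) = 0xB6
s_4 = Round(s_3, k_3) = 0x66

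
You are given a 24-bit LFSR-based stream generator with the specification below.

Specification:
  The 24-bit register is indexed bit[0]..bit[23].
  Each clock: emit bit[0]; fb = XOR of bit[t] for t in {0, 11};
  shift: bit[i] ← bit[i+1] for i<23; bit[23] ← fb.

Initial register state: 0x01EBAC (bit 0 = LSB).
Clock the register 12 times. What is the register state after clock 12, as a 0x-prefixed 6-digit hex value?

reg_0 = 0x01EBAC
clock 1: out=0, reg = 0x80F5D6
clock 2: out=0, reg = 0x407AEB
clock 3: out=1, reg = 0x203D75
clock 4: out=1, reg = 0x101EBA
clock 5: out=0, reg = 0x880F5D
clock 6: out=1, reg = 0x4407AE
clock 7: out=0, reg = 0x2203D7
clock 8: out=1, reg = 0x9101EB
clock 9: out=1, reg = 0xC880F5
clock 10: out=1, reg = 0xE4407A
clock 11: out=0, reg = 0x72203D
clock 12: out=1, reg = 0xB9101E

0xB9101E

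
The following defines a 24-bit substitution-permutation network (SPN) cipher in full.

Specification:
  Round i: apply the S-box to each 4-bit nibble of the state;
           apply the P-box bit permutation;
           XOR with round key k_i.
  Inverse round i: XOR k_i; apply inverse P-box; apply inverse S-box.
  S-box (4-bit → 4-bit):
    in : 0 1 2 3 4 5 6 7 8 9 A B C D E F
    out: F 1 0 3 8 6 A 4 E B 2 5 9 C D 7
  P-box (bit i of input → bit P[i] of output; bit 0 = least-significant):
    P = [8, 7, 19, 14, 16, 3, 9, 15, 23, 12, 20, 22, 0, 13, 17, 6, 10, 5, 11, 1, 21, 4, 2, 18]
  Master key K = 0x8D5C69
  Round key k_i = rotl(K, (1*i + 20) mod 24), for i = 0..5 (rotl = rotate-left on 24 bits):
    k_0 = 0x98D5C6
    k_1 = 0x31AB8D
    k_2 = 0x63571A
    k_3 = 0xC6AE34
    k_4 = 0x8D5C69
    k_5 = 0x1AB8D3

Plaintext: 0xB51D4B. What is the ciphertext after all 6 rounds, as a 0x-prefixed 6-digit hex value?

s_0 = plaintext = 0xB51D4B
s_1 = Round(s_0, k_0) = 0xE05CE3
s_2 = Round(s_1, k_1) = 0xD6042B
s_3 = Round(s_2, k_2) = 0x2D767D
s_4 = Round(s_3, k_3) = 0x8CF436
s_5 = Round(s_4, k_4) = 0xCA38F6
s_6 = Round(s_5, k_5) = 0x6FCA7A

0x6FCA7A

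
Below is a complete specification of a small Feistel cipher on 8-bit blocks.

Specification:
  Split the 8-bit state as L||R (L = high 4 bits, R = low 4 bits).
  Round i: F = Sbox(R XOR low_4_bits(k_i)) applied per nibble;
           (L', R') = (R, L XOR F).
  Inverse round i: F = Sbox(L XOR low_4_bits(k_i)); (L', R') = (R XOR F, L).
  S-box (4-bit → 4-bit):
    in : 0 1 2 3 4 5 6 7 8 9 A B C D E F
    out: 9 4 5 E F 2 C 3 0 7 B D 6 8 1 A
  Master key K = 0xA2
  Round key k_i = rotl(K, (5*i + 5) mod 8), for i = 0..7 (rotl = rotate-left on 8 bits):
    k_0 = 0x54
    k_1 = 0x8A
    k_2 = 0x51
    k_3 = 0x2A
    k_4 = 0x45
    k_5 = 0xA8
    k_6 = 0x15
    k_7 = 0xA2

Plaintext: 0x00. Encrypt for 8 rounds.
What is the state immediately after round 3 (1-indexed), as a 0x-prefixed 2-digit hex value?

s_0 = plaintext = 0x00
s_1 = Round(s_0, k_0) = 0x0F
s_2 = Round(s_1, k_1) = 0xF2
s_3 = Round(s_2, k_2) = 0x21
s_4 = Round(s_3, k_3) = 0x1F
s_5 = Round(s_4, k_4) = 0xFA
s_6 = Round(s_5, k_5) = 0xAA
s_7 = Round(s_6, k_6) = 0xA0
s_8 = Round(s_7, k_7) = 0x0F

0x21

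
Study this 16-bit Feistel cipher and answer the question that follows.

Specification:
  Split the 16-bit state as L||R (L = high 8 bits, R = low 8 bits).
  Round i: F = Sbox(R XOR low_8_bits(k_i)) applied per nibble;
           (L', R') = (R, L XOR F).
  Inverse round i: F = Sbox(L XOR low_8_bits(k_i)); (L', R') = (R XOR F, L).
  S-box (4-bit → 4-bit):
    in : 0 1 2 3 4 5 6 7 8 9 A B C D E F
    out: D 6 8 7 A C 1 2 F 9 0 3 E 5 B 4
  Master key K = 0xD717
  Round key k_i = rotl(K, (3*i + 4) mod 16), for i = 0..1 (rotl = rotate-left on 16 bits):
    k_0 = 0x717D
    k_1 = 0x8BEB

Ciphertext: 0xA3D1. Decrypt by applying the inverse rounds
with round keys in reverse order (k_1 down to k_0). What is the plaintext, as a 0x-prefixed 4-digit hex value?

s_0 = ciphertext = 0xA3D1
s_1 = InvRound(s_0, k_1) = 0x7EA3
s_2 = InvRound(s_1, k_0) = 0x747E

0x747E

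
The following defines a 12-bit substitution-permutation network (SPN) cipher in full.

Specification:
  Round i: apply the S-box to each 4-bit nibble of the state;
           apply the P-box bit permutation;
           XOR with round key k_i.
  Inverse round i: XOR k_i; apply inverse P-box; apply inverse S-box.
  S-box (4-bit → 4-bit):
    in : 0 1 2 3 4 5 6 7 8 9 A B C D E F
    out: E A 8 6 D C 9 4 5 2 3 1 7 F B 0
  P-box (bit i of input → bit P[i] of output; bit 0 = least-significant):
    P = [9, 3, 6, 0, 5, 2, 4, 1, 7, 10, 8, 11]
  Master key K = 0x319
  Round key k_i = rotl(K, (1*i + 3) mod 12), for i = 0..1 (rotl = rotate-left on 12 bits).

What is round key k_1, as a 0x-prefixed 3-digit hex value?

0x193

K = 0x319
k_0 = rotl(K, (1*0+3) mod 12) = rotl(K, 3) = 0x8C9
k_1 = rotl(K, (1*1+3) mod 12) = rotl(K, 4) = 0x193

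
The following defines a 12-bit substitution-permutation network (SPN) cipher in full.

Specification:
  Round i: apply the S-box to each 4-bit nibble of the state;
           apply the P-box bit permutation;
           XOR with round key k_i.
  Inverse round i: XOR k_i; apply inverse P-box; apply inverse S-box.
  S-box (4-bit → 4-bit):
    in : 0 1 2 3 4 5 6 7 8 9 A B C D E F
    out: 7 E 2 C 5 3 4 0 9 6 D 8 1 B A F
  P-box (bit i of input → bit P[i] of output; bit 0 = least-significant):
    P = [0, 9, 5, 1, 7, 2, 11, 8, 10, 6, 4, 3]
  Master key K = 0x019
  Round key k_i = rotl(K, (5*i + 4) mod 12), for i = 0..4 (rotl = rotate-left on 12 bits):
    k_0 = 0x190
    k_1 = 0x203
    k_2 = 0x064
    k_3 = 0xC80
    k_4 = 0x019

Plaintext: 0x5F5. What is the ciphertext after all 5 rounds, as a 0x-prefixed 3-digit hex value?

0x770

s_0 = plaintext = 0x5F5
s_1 = Round(s_0, k_0) = 0xE55
s_2 = Round(s_1, k_1) = 0x0CE
s_3 = Round(s_2, k_2) = 0x6B6
s_4 = Round(s_3, k_3) = 0xDB0
s_5 = Round(s_4, k_4) = 0x770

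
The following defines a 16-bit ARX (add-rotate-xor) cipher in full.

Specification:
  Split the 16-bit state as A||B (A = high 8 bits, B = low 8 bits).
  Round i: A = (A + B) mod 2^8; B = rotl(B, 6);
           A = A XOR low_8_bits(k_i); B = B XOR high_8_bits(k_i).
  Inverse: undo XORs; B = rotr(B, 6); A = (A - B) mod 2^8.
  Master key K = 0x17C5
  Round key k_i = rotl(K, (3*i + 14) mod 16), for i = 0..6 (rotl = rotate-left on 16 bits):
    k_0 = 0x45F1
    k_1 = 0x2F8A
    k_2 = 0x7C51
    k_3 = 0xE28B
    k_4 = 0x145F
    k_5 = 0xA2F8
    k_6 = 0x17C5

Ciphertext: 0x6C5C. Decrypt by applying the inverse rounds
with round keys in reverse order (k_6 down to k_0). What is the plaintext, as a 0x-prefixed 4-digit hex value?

0x97B2

s_0 = ciphertext = 0x6C5C
s_1 = InvRound(s_0, k_6) = 0x7C2D
s_2 = InvRound(s_1, k_5) = 0x463E
s_3 = InvRound(s_2, k_4) = 0x71A8
s_4 = InvRound(s_3, k_3) = 0xD129
s_5 = InvRound(s_4, k_2) = 0x2B55
s_6 = InvRound(s_5, k_1) = 0xB8E9
s_7 = InvRound(s_6, k_0) = 0x97B2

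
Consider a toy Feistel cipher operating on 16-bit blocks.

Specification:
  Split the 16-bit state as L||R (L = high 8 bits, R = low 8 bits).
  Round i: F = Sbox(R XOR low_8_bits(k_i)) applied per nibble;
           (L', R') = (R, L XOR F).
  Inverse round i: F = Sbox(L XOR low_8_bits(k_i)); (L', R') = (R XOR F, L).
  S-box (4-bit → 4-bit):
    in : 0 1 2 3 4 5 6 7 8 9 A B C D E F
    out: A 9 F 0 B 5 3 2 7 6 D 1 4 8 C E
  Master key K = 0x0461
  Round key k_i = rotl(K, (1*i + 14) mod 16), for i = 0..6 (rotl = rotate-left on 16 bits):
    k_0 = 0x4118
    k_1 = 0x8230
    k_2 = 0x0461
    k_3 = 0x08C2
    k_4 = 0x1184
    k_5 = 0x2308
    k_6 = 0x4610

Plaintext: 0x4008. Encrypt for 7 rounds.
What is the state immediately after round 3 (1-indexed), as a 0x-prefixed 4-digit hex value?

0xC501

s_0 = plaintext = 0x4008
s_1 = Round(s_0, k_0) = 0x08DA
s_2 = Round(s_1, k_1) = 0xDAC5
s_3 = Round(s_2, k_2) = 0xC501
s_4 = Round(s_3, k_3) = 0x0185
s_5 = Round(s_4, k_4) = 0x85A8
s_6 = Round(s_5, k_5) = 0xA85F
s_7 = Round(s_6, k_6) = 0x5F16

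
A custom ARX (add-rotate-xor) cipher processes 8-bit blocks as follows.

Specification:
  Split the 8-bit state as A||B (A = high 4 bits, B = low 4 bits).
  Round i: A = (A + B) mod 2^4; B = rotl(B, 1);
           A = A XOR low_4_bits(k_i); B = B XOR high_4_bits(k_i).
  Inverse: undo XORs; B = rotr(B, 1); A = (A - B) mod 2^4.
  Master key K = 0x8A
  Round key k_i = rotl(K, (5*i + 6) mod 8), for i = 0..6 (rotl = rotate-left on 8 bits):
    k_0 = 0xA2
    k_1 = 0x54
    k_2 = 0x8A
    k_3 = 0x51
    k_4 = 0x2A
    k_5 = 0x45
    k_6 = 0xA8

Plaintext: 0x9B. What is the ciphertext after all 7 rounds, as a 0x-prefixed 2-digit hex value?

0x55

s_0 = plaintext = 0x9B
s_1 = Round(s_0, k_0) = 0x6D
s_2 = Round(s_1, k_1) = 0x7E
s_3 = Round(s_2, k_2) = 0xF5
s_4 = Round(s_3, k_3) = 0x5F
s_5 = Round(s_4, k_4) = 0xED
s_6 = Round(s_5, k_5) = 0xEF
s_7 = Round(s_6, k_6) = 0x55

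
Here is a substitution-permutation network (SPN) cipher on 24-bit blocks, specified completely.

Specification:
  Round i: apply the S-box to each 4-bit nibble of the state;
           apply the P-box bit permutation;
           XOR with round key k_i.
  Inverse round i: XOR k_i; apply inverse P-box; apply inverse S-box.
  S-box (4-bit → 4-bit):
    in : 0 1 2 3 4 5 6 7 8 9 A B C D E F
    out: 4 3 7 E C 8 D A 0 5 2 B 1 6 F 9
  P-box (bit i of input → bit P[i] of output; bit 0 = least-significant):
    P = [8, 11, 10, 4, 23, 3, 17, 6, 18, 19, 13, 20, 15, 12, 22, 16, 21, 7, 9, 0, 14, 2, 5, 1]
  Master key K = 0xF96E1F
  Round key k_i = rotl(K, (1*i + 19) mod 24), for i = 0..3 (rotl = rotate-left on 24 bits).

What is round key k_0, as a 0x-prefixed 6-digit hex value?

0xFFCB70

K = 0xF96E1F
k_0 = rotl(K, (1*0+19) mod 24) = rotl(K, 19) = 0xFFCB70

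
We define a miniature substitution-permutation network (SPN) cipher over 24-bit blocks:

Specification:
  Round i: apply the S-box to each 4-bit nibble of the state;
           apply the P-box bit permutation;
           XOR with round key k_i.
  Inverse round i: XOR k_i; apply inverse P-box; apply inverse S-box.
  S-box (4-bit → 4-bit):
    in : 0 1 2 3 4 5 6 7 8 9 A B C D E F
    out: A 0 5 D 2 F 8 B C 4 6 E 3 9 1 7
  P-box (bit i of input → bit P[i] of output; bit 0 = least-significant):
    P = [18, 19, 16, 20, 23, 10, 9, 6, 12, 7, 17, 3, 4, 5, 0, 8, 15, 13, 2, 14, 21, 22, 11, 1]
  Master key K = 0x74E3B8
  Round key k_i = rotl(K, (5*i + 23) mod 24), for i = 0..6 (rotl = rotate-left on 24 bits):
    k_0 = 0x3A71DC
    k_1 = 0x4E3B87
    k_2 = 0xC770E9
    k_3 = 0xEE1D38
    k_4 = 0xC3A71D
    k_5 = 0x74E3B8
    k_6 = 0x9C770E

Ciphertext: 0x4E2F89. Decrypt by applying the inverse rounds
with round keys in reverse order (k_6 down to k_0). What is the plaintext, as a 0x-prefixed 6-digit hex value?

0x2A5DD4

s_0 = ciphertext = 0x4E2F89
s_1 = InvRound(s_0, k_6) = 0xB89FE6
s_2 = InvRound(s_1, k_5) = 0xBBED7C
s_3 = InvRound(s_2, k_4) = 0xF6A180
s_4 = InvRound(s_3, k_3) = 0x9CC740
s_5 = InvRound(s_4, k_2) = 0x4CB5AB
s_6 = InvRound(s_5, k_1) = 0x9248A1
s_7 = InvRound(s_6, k_0) = 0x2A5DD4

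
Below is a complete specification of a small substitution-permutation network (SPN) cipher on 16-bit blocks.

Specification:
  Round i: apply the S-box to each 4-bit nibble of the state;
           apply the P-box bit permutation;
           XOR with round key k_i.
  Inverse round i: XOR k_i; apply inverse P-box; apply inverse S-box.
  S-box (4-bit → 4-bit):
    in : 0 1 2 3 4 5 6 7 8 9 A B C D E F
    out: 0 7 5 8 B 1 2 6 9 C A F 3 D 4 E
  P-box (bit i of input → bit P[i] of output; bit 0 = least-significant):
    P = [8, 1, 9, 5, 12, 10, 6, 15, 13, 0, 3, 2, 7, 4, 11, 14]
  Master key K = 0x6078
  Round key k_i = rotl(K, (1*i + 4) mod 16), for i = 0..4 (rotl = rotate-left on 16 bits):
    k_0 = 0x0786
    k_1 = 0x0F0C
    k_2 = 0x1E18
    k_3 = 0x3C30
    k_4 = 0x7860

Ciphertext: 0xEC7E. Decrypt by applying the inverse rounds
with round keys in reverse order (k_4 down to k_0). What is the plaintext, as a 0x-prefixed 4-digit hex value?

s_0 = ciphertext = 0xEC7E
s_1 = InvRound(s_0, k_4) = 0x6946
s_2 = InvRound(s_1, k_3) = 0xA314
s_3 = InvRound(s_2, k_2) = 0xED45
s_4 = InvRound(s_3, k_1) = 0x319E
s_5 = InvRound(s_4, k_0) = 0x62CE

0x62CE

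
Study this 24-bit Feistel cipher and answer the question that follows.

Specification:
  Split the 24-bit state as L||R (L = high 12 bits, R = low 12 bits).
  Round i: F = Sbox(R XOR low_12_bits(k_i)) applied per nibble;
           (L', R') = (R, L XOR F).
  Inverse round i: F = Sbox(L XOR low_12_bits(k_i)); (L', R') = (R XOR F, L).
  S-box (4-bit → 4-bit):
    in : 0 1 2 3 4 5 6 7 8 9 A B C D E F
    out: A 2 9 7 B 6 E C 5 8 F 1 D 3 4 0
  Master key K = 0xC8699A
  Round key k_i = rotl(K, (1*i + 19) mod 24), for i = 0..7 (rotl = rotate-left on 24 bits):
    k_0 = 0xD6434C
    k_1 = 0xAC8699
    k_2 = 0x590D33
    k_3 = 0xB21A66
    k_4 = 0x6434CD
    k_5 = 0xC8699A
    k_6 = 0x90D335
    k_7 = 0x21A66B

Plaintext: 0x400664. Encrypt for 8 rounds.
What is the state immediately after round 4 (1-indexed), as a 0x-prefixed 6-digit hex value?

s_0 = plaintext = 0x400664
s_1 = Round(s_0, k_0) = 0x664295
s_2 = Round(s_1, k_1) = 0x295DC9
s_3 = Round(s_2, k_2) = 0xDC989A
s_4 = Round(s_3, k_3) = 0x89A4C4
s_5 = Round(s_4, k_4) = 0x4C4232
s_6 = Round(s_5, k_5) = 0x232531
s_7 = Round(s_6, k_6) = 0x531C99
s_8 = Round(s_7, k_7) = 0xC99A38

0x89A4C4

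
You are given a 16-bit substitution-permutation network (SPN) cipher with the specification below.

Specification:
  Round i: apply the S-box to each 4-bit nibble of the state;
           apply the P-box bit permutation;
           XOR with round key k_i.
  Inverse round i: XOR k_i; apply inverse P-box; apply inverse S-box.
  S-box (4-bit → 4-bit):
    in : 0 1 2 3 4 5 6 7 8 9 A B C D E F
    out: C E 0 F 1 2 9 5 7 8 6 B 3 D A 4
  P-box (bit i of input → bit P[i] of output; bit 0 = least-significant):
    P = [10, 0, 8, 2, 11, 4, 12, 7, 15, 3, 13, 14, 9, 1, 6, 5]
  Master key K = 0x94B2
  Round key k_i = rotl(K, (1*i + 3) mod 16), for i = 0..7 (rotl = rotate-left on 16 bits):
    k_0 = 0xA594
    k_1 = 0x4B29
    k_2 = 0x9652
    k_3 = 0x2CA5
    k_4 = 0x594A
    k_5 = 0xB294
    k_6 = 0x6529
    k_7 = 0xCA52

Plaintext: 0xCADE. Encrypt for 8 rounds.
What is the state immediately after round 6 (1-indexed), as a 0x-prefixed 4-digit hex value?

s_0 = plaintext = 0xCADE
s_1 = Round(s_0, k_0) = 0x9F1B
s_2 = Round(s_1, k_1) = 0x7F9C
s_3 = Round(s_2, k_2) = 0xB093
s_4 = Round(s_3, k_3) = 0x4B02
s_5 = Round(s_4, k_4) = 0x8BC2
s_6 = Round(s_5, k_5) = 0x78CE
s_7 = Round(s_6, k_6) = 0xCF74
s_8 = Round(s_7, k_7) = 0xF450

0x78CE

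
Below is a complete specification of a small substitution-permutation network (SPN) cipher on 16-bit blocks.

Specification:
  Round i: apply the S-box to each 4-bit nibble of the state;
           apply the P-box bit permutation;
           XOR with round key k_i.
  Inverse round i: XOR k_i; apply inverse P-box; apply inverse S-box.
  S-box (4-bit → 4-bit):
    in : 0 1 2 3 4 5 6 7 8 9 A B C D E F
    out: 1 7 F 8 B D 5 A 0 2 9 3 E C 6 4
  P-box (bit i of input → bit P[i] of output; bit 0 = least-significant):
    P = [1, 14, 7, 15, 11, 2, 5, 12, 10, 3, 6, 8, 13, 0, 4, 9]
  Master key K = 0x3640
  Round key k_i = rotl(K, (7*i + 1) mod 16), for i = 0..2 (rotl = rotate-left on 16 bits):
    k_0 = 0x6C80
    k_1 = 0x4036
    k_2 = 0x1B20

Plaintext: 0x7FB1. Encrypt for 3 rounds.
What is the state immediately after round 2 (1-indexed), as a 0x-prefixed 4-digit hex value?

0xBE63

s_0 = plaintext = 0x7FB1
s_1 = Round(s_0, k_0) = 0x2647
s_2 = Round(s_1, k_1) = 0xBE63
s_3 = Round(s_2, k_2) = 0xB349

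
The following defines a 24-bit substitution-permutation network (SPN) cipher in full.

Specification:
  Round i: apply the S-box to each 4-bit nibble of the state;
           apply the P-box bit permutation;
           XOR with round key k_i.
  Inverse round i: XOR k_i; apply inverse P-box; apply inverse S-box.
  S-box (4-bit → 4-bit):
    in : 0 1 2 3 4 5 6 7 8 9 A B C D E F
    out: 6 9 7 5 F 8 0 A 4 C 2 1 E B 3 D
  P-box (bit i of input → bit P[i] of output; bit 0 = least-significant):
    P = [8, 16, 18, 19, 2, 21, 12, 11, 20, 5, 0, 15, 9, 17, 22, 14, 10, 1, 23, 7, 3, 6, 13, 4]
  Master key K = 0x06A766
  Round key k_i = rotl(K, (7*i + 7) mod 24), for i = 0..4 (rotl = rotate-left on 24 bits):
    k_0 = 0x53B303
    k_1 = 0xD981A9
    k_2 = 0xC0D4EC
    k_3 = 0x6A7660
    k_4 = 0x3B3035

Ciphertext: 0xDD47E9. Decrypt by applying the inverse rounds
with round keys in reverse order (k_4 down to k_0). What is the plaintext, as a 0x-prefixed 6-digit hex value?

s_0 = ciphertext = 0xDD47E9
s_1 = InvRound(s_0, k_4) = 0x4F4623
s_2 = InvRound(s_1, k_3) = 0x0A6800
s_3 = InvRound(s_2, k_2) = 0x2F07F5
s_4 = InvRound(s_3, k_1) = 0xD321E8
s_5 = InvRound(s_4, k_0) = 0xECBC86

0xECBC86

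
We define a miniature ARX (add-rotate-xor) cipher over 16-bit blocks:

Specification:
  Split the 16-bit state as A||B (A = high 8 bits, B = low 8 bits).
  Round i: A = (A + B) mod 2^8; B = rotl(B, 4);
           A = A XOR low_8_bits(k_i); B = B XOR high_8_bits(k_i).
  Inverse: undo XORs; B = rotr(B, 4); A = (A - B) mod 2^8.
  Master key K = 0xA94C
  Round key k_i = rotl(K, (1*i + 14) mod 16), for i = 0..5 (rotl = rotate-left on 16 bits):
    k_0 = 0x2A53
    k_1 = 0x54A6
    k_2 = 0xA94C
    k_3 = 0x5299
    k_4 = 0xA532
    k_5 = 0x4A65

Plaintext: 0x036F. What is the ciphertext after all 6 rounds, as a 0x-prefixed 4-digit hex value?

s_0 = plaintext = 0x036F
s_1 = Round(s_0, k_0) = 0x21DC
s_2 = Round(s_1, k_1) = 0x5B99
s_3 = Round(s_2, k_2) = 0xB830
s_4 = Round(s_3, k_3) = 0x7151
s_5 = Round(s_4, k_4) = 0xF0B0
s_6 = Round(s_5, k_5) = 0xC541

0xC541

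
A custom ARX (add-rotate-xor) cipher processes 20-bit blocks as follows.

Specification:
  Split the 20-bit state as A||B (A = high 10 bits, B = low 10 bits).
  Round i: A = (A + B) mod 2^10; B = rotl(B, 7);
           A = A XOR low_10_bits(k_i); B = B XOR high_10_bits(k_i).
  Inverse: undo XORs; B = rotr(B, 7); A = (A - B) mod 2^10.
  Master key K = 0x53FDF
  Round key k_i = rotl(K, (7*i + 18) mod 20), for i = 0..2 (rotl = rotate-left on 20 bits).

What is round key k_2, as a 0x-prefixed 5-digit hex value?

0xDF53F

K = 0x53FDF
k_0 = rotl(K, (7*0+18) mod 20) = rotl(K, 18) = 0xD4FF7
k_1 = rotl(K, (7*1+18) mod 20) = rotl(K, 5) = 0x7FBEA
k_2 = rotl(K, (7*2+18) mod 20) = rotl(K, 12) = 0xDF53F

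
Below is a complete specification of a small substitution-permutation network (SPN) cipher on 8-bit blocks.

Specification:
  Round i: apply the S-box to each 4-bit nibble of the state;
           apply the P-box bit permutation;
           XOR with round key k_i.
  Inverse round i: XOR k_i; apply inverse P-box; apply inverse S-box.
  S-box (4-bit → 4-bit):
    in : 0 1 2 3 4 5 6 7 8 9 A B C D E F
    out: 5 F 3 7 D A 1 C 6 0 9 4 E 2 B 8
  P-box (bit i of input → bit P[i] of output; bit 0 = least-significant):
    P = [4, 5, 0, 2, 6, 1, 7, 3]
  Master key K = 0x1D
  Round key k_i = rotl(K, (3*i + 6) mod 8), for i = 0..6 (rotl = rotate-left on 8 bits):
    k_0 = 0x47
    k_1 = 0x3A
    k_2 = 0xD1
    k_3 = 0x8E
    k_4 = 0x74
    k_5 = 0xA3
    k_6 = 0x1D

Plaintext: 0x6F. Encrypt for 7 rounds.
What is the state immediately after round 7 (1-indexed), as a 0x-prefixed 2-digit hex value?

0x92

s_0 = plaintext = 0x6F
s_1 = Round(s_0, k_0) = 0x03
s_2 = Round(s_1, k_1) = 0xCB
s_3 = Round(s_2, k_2) = 0x5A
s_4 = Round(s_3, k_3) = 0x90
s_5 = Round(s_4, k_4) = 0x65
s_6 = Round(s_5, k_5) = 0xC7
s_7 = Round(s_6, k_6) = 0x92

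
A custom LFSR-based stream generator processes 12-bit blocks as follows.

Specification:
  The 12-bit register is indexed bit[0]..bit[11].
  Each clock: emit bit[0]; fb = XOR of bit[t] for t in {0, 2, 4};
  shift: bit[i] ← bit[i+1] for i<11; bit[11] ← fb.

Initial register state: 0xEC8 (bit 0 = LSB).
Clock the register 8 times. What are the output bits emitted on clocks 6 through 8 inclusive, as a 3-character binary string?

011

reg_0 = 0xEC8
clock 1: out=0, reg = 0x764
clock 2: out=0, reg = 0xBB2
clock 3: out=0, reg = 0xDD9
clock 4: out=1, reg = 0x6EC
clock 5: out=0, reg = 0xB76
clock 6: out=0, reg = 0x5BB
clock 7: out=1, reg = 0x2DD
clock 8: out=1, reg = 0x96E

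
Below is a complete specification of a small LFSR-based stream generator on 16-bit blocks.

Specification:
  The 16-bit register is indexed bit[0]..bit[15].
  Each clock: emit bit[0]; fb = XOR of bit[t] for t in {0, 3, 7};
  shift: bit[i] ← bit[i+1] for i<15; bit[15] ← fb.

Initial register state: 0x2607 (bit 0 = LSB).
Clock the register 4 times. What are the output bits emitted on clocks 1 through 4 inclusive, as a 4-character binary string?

reg_0 = 0x2607
clock 1: out=1, reg = 0x9303
clock 2: out=1, reg = 0xC981
clock 3: out=1, reg = 0x64C0
clock 4: out=0, reg = 0xB260

1110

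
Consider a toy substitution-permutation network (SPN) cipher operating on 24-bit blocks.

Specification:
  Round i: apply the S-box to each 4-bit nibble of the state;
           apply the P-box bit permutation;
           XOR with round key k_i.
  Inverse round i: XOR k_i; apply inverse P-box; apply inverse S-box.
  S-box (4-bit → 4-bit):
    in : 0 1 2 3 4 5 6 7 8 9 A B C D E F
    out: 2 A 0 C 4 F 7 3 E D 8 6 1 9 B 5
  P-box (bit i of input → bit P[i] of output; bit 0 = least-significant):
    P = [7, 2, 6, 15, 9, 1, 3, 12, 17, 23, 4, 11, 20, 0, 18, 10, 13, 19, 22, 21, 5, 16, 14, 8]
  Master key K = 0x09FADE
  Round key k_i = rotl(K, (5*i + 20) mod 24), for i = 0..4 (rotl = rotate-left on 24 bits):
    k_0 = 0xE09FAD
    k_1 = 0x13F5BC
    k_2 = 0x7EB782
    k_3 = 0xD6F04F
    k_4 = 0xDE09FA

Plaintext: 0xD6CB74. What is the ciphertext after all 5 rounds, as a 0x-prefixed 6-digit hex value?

0x8523D0

s_0 = plaintext = 0xD6CB74
s_1 = Round(s_0, k_0) = 0x38BCDF
s_2 = Round(s_1, k_1) = 0x7DA67D
s_3 = Round(s_2, k_2) = 0xDD1130
s_4 = Round(s_3, k_3) = 0x76CD62
s_5 = Round(s_4, k_4) = 0x8523D0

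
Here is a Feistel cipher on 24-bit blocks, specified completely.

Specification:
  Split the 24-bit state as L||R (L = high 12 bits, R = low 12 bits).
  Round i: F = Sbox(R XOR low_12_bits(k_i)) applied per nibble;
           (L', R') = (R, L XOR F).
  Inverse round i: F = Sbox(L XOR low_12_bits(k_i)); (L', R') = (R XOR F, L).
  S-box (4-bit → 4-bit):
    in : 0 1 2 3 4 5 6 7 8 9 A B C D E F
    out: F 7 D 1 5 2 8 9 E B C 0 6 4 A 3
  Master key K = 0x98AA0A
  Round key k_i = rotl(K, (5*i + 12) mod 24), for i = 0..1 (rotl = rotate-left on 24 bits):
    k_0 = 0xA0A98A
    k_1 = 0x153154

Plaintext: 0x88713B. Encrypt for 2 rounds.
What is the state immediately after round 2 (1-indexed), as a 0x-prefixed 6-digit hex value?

0x68087E

s_0 = plaintext = 0x88713B
s_1 = Round(s_0, k_0) = 0x13B680
s_2 = Round(s_1, k_1) = 0x68087E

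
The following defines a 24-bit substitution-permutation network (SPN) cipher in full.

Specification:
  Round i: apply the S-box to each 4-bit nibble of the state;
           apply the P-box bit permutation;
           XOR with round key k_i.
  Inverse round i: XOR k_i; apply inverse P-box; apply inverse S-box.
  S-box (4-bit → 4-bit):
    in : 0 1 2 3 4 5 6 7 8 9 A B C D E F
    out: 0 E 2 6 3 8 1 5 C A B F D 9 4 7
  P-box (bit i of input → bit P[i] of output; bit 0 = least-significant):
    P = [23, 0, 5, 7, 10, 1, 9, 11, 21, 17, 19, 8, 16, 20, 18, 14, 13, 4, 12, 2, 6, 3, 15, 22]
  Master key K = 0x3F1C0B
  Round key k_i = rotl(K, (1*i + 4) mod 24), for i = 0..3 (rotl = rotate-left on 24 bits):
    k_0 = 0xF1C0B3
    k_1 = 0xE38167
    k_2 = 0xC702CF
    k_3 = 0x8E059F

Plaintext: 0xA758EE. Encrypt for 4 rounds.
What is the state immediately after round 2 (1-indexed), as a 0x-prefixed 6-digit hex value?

s_0 = plaintext = 0xA758EE
s_1 = Round(s_0, k_0) = 0xB9B3DB
s_2 = Round(s_1, k_1) = 0x3C4D9A
s_3 = Round(s_2, k_2) = 0x76BB40
s_4 = Round(s_3, k_3) = 0xB1E0DD

0x3C4D9A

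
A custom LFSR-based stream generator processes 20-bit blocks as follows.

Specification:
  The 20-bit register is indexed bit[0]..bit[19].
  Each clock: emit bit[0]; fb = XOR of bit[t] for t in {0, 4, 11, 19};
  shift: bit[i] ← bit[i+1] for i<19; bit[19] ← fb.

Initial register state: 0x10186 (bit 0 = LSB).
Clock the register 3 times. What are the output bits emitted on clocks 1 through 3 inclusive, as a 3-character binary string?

011

reg_0 = 0x10186
clock 1: out=0, reg = 0x080C3
clock 2: out=1, reg = 0x84061
clock 3: out=1, reg = 0x42030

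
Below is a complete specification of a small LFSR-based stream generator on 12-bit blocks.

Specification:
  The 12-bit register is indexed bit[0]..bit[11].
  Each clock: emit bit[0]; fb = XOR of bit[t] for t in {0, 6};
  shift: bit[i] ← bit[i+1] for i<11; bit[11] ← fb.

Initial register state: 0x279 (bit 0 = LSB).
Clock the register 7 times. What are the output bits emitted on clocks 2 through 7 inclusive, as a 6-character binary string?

reg_0 = 0x279
clock 1: out=1, reg = 0x13C
clock 2: out=0, reg = 0x09E
clock 3: out=0, reg = 0x04F
clock 4: out=1, reg = 0x027
clock 5: out=1, reg = 0x813
clock 6: out=1, reg = 0xC09
clock 7: out=1, reg = 0xE04

001111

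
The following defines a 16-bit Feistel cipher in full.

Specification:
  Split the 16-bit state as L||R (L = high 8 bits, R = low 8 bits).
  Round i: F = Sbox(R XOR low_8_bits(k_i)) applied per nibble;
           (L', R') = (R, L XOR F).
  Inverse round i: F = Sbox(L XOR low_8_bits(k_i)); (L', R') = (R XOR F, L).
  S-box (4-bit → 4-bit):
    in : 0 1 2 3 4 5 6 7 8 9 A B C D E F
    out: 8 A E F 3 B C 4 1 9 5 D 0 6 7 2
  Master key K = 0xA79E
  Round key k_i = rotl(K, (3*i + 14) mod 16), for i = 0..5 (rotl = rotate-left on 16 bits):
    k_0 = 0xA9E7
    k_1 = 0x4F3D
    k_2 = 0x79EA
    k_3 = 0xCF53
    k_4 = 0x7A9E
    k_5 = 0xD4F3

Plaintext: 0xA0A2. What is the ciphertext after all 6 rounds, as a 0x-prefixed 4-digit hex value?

0x6EA5

s_0 = plaintext = 0xA0A2
s_1 = Round(s_0, k_0) = 0xA29B
s_2 = Round(s_1, k_1) = 0x9BFE
s_3 = Round(s_2, k_2) = 0xFE38
s_4 = Round(s_3, k_3) = 0x3833
s_5 = Round(s_4, k_4) = 0x336E
s_6 = Round(s_5, k_5) = 0x6EA5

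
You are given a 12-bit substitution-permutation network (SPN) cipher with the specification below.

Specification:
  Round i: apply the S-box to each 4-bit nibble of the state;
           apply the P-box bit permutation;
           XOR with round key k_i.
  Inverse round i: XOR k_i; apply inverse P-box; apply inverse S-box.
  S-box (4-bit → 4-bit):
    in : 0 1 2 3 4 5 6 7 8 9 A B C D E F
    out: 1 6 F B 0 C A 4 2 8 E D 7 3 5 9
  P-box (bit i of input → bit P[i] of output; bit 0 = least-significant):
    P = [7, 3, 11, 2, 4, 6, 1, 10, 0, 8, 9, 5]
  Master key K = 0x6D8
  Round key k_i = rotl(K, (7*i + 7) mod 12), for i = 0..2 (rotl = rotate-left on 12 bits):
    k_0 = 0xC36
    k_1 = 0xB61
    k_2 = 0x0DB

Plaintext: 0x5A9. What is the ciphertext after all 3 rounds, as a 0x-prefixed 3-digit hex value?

s_0 = plaintext = 0x5A9
s_1 = Round(s_0, k_0) = 0xA50
s_2 = Round(s_1, k_1) = 0xCC3
s_3 = Round(s_2, k_2) = 0x304

0x304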